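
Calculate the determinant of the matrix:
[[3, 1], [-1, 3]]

For a 2×2 matrix [[a, b], [c, d]], det = ad - bc
det = (3)(3) - (1)(-1) = 9 - -1 = 10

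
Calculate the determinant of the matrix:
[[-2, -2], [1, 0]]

For a 2×2 matrix [[a, b], [c, d]], det = ad - bc
det = (-2)(0) - (-2)(1) = 0 - -2 = 2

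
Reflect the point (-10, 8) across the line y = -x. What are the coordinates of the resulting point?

Reflection across line y = -x: (-10, 8) → (-8, 10)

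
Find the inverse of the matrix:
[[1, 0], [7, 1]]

For [[a,b],[c,d]], inverse = (1/det)·[[d,-b],[-c,a]]
det = (1)(1) - (0)(7) = 1 - 0 = 1
Inverse = [[1, 0], [-7, 1]]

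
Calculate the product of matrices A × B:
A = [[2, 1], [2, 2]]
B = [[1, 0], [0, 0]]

Matrix multiplication:
C[0][0] = 2×1 + 1×0 = 2
C[0][1] = 2×0 + 1×0 = 0
C[1][0] = 2×1 + 2×0 = 2
C[1][1] = 2×0 + 2×0 = 0
Result: [[2, 0], [2, 0]]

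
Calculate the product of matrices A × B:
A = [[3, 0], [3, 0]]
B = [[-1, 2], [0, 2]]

Matrix multiplication:
C[0][0] = 3×-1 + 0×0 = -3
C[0][1] = 3×2 + 0×2 = 6
C[1][0] = 3×-1 + 0×0 = -3
C[1][1] = 3×2 + 0×2 = 6
Result: [[-3, 6], [-3, 6]]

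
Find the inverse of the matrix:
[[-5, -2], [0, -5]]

For [[a,b],[c,d]], inverse = (1/det)·[[d,-b],[-c,a]]
det = (-5)(-5) - (-2)(0) = 25 - 0 = 25
Inverse = (1/25)·[[-5, 2], [0, -5]]
= [[-1/5, 2/25], [0, -1/5]]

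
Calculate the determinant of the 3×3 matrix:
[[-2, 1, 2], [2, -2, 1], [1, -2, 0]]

Expansion along first row:
det = -2·det([[-2,1],[-2,0]]) - 1·det([[2,1],[1,0]]) + 2·det([[2,-2],[1,-2]])
    = -2·(-2·0 - 1·-2) - 1·(2·0 - 1·1) + 2·(2·-2 - -2·1)
    = -2·2 - 1·-1 + 2·-2
    = -4 + 1 + -4 = -7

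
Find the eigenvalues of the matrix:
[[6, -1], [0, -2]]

Characteristic equation: det(A - λI) = 0
λ² - (trace)λ + (det) = 0
trace = 6 + -2 = 4, det = (6)(-2) - (-1)(0) = -12
λ² - (4)λ + (-12) = 0
λ = (4 ± √((4)² - 4·(-12))) / 2 = (4 ± √64) / 2
Solving: λ = -2, 6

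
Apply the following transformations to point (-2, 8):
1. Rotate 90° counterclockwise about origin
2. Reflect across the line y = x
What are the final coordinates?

Step 1: Rotate 90° → (-8, -2)
Step 2: Reflect across line y = x → (-2, -8)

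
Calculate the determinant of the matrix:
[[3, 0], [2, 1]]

For a 2×2 matrix [[a, b], [c, d]], det = ad - bc
det = (3)(1) - (0)(2) = 3 - 0 = 3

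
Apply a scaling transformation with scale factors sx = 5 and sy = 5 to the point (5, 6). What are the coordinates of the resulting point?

Scaling matrix:
[[5, 0], [0, 5]]
Result: (5 × 5, 6 × 5) = (25, 30)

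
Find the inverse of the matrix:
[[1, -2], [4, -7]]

For [[a,b],[c,d]], inverse = (1/det)·[[d,-b],[-c,a]]
det = (1)(-7) - (-2)(4) = -7 - -8 = 1
Inverse = [[-7, 2], [-4, 1]]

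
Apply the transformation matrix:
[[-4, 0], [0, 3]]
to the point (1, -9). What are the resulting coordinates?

Matrix multiplication:
[[-4, 0], [0, 3]] × [1, -9]ᵀ
= [(-4)(1) + (0)(-9), (0)(1) + (3)(-9)]ᵀ
= [-4, -27]ᵀ
Result: (-4, -27)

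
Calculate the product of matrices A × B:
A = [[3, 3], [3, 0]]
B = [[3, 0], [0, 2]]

Matrix multiplication:
C[0][0] = 3×3 + 3×0 = 9
C[0][1] = 3×0 + 3×2 = 6
C[1][0] = 3×3 + 0×0 = 9
C[1][1] = 3×0 + 0×2 = 0
Result: [[9, 6], [9, 0]]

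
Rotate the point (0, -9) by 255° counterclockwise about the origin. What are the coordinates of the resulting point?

Rotation matrix for 255°: [[cos 255°, -sin 255°], [sin 255°, cos 255°]] ≈ [[-0.258819, 0.965926], [-0.965926, -0.258819]]
[[-0.258819, 0.965926], [-0.965926, -0.258819]] × [0, -9]ᵀ ≈ [-8.6933, 2.3294]ᵀ
Result: (-8.6933, 2.3294)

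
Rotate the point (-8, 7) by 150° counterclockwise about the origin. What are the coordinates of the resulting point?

Rotation matrix for 150°: [[cos 150°, -sin 150°], [sin 150°, cos 150°]] ≈ [[-0.866025, -0.500000], [0.500000, -0.866025]]
[[-0.866025, -0.500000], [0.500000, -0.866025]] × [-8, 7]ᵀ ≈ [3.4282, -10.0622]ᵀ
Result: (3.4282, -10.0622)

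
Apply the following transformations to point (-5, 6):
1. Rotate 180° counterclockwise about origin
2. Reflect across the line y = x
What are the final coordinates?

Step 1: Rotate 180° → (5, -6)
Step 2: Reflect across line y = x → (-6, 5)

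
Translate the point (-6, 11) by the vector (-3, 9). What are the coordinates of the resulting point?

Translation by (-3, 9) (homogeneous matrix [[1, 0, -3], [0, 1, 9], [0, 0, 1]]):
x' = -6 + -3 = -9
y' = 11 + 9 = 20
Result: (-9, 20)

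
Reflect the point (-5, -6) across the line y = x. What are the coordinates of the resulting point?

Reflection across line y = x: (-5, -6) → (-6, -5)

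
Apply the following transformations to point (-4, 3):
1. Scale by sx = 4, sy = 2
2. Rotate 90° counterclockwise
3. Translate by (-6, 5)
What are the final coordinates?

Step 1: Scale → (-16, 6)
Step 2: Rotate 90° → (-6, -16)
Step 3: Translate → (-12, -11)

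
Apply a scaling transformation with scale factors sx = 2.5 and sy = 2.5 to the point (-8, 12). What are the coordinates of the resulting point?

Scaling matrix:
[[2.50, 0], [0, 2.50]]
Result: (-8 × 2.5, 12 × 2.5) = (-20, 30)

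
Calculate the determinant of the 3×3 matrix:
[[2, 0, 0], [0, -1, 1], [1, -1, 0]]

Expansion along first row:
det = 2·det([[-1,1],[-1,0]]) - 0·det([[0,1],[1,0]]) + 0·det([[0,-1],[1,-1]])
    = 2·(-1·0 - 1·-1) - 0·(0·0 - 1·1) + 0·(0·-1 - -1·1)
    = 2·1 - 0·-1 + 0·1
    = 2 + 0 + 0 = 2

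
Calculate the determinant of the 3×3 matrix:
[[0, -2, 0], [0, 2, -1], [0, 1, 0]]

Expansion along first row:
det = 0·det([[2,-1],[1,0]]) - -2·det([[0,-1],[0,0]]) + 0·det([[0,2],[0,1]])
    = 0·(2·0 - -1·1) - -2·(0·0 - -1·0) + 0·(0·1 - 2·0)
    = 0·1 - -2·0 + 0·0
    = 0 + 0 + 0 = 0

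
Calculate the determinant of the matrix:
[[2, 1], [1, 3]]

For a 2×2 matrix [[a, b], [c, d]], det = ad - bc
det = (2)(3) - (1)(1) = 6 - 1 = 5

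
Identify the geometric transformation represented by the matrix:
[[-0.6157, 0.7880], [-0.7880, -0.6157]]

This matrix represents: rotation by 232° counterclockwise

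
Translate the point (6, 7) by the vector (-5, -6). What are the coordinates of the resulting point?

Translation by (-5, -6) (homogeneous matrix [[1, 0, -5], [0, 1, -6], [0, 0, 1]]):
x' = 6 + -5 = 1
y' = 7 + -6 = 1
Result: (1, 1)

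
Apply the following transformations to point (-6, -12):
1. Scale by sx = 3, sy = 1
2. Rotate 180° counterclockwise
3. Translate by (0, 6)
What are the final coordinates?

Step 1: Scale → (-18, -12)
Step 2: Rotate 180° → (18, 12)
Step 3: Translate → (18, 18)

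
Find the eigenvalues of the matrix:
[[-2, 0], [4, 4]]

Characteristic equation: det(A - λI) = 0
λ² - (trace)λ + (det) = 0
trace = -2 + 4 = 2, det = (-2)(4) - (0)(4) = -8
λ² - (2)λ + (-8) = 0
λ = (2 ± √((2)² - 4·(-8))) / 2 = (2 ± √36) / 2
Solving: λ = -2, 4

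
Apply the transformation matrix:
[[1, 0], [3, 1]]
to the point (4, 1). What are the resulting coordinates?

Matrix multiplication:
[[1, 0], [3, 1]] × [4, 1]ᵀ
= [(1)(4) + (0)(1), (3)(4) + (1)(1)]ᵀ
= [4, 13]ᵀ
Result: (4, 13)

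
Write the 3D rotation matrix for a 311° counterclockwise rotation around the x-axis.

Rotation matrix for counterclockwise 311° around x-axis:
cos(311°) = 0.6561, sin(311°) = -0.7547
Result: [[1, 0, 0], [0, 0.6561, 0.7547], [0, -0.7547, 0.6561]]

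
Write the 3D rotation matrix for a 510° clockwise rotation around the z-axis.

Rotation matrix for clockwise 510° around z-axis:
A clockwise rotation by 510° is a counterclockwise rotation by -510°.
cos(-510°) = -√3/2, sin(-510°) = -1/2
Result: [[-√3/2, 1/2, 0], [-1/2, -√3/2, 0], [0, 0, 1]]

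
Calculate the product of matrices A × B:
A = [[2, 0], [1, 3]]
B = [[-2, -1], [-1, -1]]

Matrix multiplication:
C[0][0] = 2×-2 + 0×-1 = -4
C[0][1] = 2×-1 + 0×-1 = -2
C[1][0] = 1×-2 + 3×-1 = -5
C[1][1] = 1×-1 + 3×-1 = -4
Result: [[-4, -2], [-5, -4]]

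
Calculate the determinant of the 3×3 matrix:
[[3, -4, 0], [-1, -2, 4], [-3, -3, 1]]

Expansion along first row:
det = 3·det([[-2,4],[-3,1]]) - -4·det([[-1,4],[-3,1]]) + 0·det([[-1,-2],[-3,-3]])
    = 3·(-2·1 - 4·-3) - -4·(-1·1 - 4·-3) + 0·(-1·-3 - -2·-3)
    = 3·10 - -4·11 + 0·-3
    = 30 + 44 + 0 = 74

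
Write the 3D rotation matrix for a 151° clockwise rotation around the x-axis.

Rotation matrix for clockwise 151° around x-axis:
A clockwise rotation by 151° is a counterclockwise rotation by -151°.
cos(-151°) = -0.8746, sin(-151°) = -0.4848
Result: [[1, 0, 0], [0, -0.8746, 0.4848], [0, -0.4848, -0.8746]]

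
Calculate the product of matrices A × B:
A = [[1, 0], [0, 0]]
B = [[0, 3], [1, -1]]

Matrix multiplication:
C[0][0] = 1×0 + 0×1 = 0
C[0][1] = 1×3 + 0×-1 = 3
C[1][0] = 0×0 + 0×1 = 0
C[1][1] = 0×3 + 0×-1 = 0
Result: [[0, 3], [0, 0]]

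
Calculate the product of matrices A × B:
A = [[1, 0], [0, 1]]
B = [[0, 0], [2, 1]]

Matrix multiplication:
C[0][0] = 1×0 + 0×2 = 0
C[0][1] = 1×0 + 0×1 = 0
C[1][0] = 0×0 + 1×2 = 2
C[1][1] = 0×0 + 1×1 = 1
Result: [[0, 0], [2, 1]]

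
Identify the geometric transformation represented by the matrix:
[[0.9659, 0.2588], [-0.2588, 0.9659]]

This matrix represents: rotation by 345° counterclockwise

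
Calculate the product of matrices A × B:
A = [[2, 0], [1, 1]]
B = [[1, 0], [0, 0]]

Matrix multiplication:
C[0][0] = 2×1 + 0×0 = 2
C[0][1] = 2×0 + 0×0 = 0
C[1][0] = 1×1 + 1×0 = 1
C[1][1] = 1×0 + 1×0 = 0
Result: [[2, 0], [1, 0]]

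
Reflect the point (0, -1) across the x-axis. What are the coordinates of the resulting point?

Reflection across x-axis: (0, -1) → (0, 1)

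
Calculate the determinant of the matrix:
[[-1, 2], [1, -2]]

For a 2×2 matrix [[a, b], [c, d]], det = ad - bc
det = (-1)(-2) - (2)(1) = 2 - 2 = 0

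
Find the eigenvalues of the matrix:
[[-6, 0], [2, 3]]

Characteristic equation: det(A - λI) = 0
λ² - (trace)λ + (det) = 0
trace = -6 + 3 = -3, det = (-6)(3) - (0)(2) = -18
λ² - (-3)λ + (-18) = 0
λ = (-3 ± √((-3)² - 4·(-18))) / 2 = (-3 ± √81) / 2
Solving: λ = -6, 3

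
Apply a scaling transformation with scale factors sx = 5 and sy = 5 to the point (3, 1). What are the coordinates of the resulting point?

Scaling matrix:
[[5, 0], [0, 5]]
Result: (3 × 5, 1 × 5) = (15, 5)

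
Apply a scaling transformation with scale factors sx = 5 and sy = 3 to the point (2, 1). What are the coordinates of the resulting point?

Scaling matrix:
[[5, 0], [0, 3]]
Result: (2 × 5, 1 × 3) = (10, 3)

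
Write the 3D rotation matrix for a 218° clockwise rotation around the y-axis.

Rotation matrix for clockwise 218° around y-axis:
A clockwise rotation by 218° is a counterclockwise rotation by -218°.
cos(-218°) = -0.7880, sin(-218°) = 0.6157
Result: [[-0.7880, 0, 0.6157], [0, 1, 0], [-0.6157, 0, -0.7880]]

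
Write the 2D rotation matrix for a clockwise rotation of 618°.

Rotation matrix formula: [[cos θ, -sin θ], [sin θ, cos θ]]
A clockwise rotation by 618° is equivalent to a counterclockwise rotation by -618°.
For θ = -618°:
cos(-618°) = -0.2079
sin(-618°) = 0.9781
Result: [[-0.2079, -0.9781], [0.9781, -0.2079]]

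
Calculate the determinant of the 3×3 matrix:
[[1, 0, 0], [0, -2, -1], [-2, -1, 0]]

Expansion along first row:
det = 1·det([[-2,-1],[-1,0]]) - 0·det([[0,-1],[-2,0]]) + 0·det([[0,-2],[-2,-1]])
    = 1·(-2·0 - -1·-1) - 0·(0·0 - -1·-2) + 0·(0·-1 - -2·-2)
    = 1·-1 - 0·-2 + 0·-4
    = -1 + 0 + 0 = -1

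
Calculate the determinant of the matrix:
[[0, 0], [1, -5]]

For a 2×2 matrix [[a, b], [c, d]], det = ad - bc
det = (0)(-5) - (0)(1) = 0 - 0 = 0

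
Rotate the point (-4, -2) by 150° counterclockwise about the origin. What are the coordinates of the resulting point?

Rotation matrix for 150°: [[cos 150°, -sin 150°], [sin 150°, cos 150°]] ≈ [[-0.866025, -0.500000], [0.500000, -0.866025]]
[[-0.866025, -0.500000], [0.500000, -0.866025]] × [-4, -2]ᵀ ≈ [4.4641, -0.2679]ᵀ
Result: (4.4641, -0.2679)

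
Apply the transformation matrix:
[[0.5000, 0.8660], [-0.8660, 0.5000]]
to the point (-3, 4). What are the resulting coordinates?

Matrix multiplication:
[[0.5000, 0.8660], [-0.8660, 0.5000]] × [-3, 4]ᵀ
= [(0.5000)(-3) + (0.8660)(4), (-0.8660)(-3) + (0.5000)(4)]ᵀ
= [1.9640, 4.5980]ᵀ
Result: (1.9640, 4.5980)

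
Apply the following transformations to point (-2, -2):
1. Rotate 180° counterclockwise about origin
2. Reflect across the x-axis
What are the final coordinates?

Step 1: Rotate 180° → (2, 2)
Step 2: Reflect across x-axis → (2, -2)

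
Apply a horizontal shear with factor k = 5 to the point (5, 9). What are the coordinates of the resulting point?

Shear matrix for horizontal shear with factor k = 5:
[[1, 5], [0, 1]]
Result: (5, 9) → (50, 9)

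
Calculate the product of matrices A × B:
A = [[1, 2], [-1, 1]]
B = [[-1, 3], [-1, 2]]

Matrix multiplication:
C[0][0] = 1×-1 + 2×-1 = -3
C[0][1] = 1×3 + 2×2 = 7
C[1][0] = -1×-1 + 1×-1 = 0
C[1][1] = -1×3 + 1×2 = -1
Result: [[-3, 7], [0, -1]]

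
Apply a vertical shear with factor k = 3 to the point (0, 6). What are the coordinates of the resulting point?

Shear matrix for vertical shear with factor k = 3:
[[1, 0], [3, 1]]
Result: (0, 6) → (0, 6)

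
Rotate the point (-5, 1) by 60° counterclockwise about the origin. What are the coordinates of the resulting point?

Rotation matrix for 60°: [[cos 60°, -sin 60°], [sin 60°, cos 60°]] ≈ [[0.500000, -0.866025], [0.866025, 0.500000]]
[[0.500000, -0.866025], [0.866025, 0.500000]] × [-5, 1]ᵀ ≈ [-3.3660, -3.8301]ᵀ
Result: (-3.3660, -3.8301)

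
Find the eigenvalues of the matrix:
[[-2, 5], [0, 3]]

Characteristic equation: det(A - λI) = 0
λ² - (trace)λ + (det) = 0
trace = -2 + 3 = 1, det = (-2)(3) - (5)(0) = -6
λ² - (1)λ + (-6) = 0
λ = (1 ± √((1)² - 4·(-6))) / 2 = (1 ± √25) / 2
Solving: λ = -2, 3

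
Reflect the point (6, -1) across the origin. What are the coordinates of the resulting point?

Reflection across origin: (6, -1) → (-6, 1)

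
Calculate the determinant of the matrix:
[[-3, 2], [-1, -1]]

For a 2×2 matrix [[a, b], [c, d]], det = ad - bc
det = (-3)(-1) - (2)(-1) = 3 - -2 = 5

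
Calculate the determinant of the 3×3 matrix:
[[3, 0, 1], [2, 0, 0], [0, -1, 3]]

Expansion along first row:
det = 3·det([[0,0],[-1,3]]) - 0·det([[2,0],[0,3]]) + 1·det([[2,0],[0,-1]])
    = 3·(0·3 - 0·-1) - 0·(2·3 - 0·0) + 1·(2·-1 - 0·0)
    = 3·0 - 0·6 + 1·-2
    = 0 + 0 + -2 = -2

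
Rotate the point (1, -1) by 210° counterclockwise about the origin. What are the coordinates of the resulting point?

Rotation matrix for 210°: [[cos 210°, -sin 210°], [sin 210°, cos 210°]] ≈ [[-0.866025, 0.500000], [-0.500000, -0.866025]]
[[-0.866025, 0.500000], [-0.500000, -0.866025]] × [1, -1]ᵀ ≈ [-1.3660, 0.3660]ᵀ
Result: (-1.3660, 0.3660)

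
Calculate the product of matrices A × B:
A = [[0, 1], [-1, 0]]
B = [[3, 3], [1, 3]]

Matrix multiplication:
C[0][0] = 0×3 + 1×1 = 1
C[0][1] = 0×3 + 1×3 = 3
C[1][0] = -1×3 + 0×1 = -3
C[1][1] = -1×3 + 0×3 = -3
Result: [[1, 3], [-3, -3]]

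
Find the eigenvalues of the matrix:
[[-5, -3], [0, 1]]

Characteristic equation: det(A - λI) = 0
λ² - (trace)λ + (det) = 0
trace = -5 + 1 = -4, det = (-5)(1) - (-3)(0) = -5
λ² - (-4)λ + (-5) = 0
λ = (-4 ± √((-4)² - 4·(-5))) / 2 = (-4 ± √36) / 2
Solving: λ = -5, 1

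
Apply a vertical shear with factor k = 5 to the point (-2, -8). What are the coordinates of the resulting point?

Shear matrix for vertical shear with factor k = 5:
[[1, 0], [5, 1]]
Result: (-2, -8) → (-2, -18)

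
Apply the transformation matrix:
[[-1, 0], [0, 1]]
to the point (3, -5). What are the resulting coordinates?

Matrix multiplication:
[[-1, 0], [0, 1]] × [3, -5]ᵀ
= [(-1)(3) + (0)(-5), (0)(3) + (1)(-5)]ᵀ
= [-3, -5]ᵀ
Result: (-3, -5)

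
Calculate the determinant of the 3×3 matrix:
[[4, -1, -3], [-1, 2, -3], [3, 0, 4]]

Expansion along first row:
det = 4·det([[2,-3],[0,4]]) - -1·det([[-1,-3],[3,4]]) + -3·det([[-1,2],[3,0]])
    = 4·(2·4 - -3·0) - -1·(-1·4 - -3·3) + -3·(-1·0 - 2·3)
    = 4·8 - -1·5 + -3·-6
    = 32 + 5 + 18 = 55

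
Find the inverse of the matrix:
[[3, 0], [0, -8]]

For [[a,b],[c,d]], inverse = (1/det)·[[d,-b],[-c,a]]
det = (3)(-8) - (0)(0) = -24 - 0 = -24
Inverse = (1/-24)·[[-8, 0], [0, 3]]
= [[1/3, 0], [0, -1/8]]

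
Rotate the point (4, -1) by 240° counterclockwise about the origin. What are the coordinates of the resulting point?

Rotation matrix for 240°: [[cos 240°, -sin 240°], [sin 240°, cos 240°]] ≈ [[-0.500000, 0.866025], [-0.866025, -0.500000]]
[[-0.500000, 0.866025], [-0.866025, -0.500000]] × [4, -1]ᵀ ≈ [-2.8660, -2.9641]ᵀ
Result: (-2.8660, -2.9641)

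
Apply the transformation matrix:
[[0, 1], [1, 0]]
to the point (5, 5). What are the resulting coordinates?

Matrix multiplication:
[[0, 1], [1, 0]] × [5, 5]ᵀ
= [(0)(5) + (1)(5), (1)(5) + (0)(5)]ᵀ
= [5, 5]ᵀ
Result: (5, 5)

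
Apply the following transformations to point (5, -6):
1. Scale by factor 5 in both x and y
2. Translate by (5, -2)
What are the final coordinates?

Step 1: Scale (5, -6) by 5 → (25, -30)
Step 2: Translate by (5, -2) → (30, -32)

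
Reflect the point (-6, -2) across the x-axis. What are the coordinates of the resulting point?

Reflection across x-axis: (-6, -2) → (-6, 2)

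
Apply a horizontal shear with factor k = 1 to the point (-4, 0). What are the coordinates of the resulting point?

Shear matrix for horizontal shear with factor k = 1:
[[1, 1], [0, 1]]
Result: (-4, 0) → (-4, 0)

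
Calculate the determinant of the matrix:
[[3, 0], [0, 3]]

For a 2×2 matrix [[a, b], [c, d]], det = ad - bc
det = (3)(3) - (0)(0) = 9 - 0 = 9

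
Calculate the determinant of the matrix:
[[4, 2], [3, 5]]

For a 2×2 matrix [[a, b], [c, d]], det = ad - bc
det = (4)(5) - (2)(3) = 20 - 6 = 14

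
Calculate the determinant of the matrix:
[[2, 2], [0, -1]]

For a 2×2 matrix [[a, b], [c, d]], det = ad - bc
det = (2)(-1) - (2)(0) = -2 - 0 = -2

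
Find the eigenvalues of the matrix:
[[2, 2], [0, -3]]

Characteristic equation: det(A - λI) = 0
λ² - (trace)λ + (det) = 0
trace = 2 + -3 = -1, det = (2)(-3) - (2)(0) = -6
λ² - (-1)λ + (-6) = 0
λ = (-1 ± √((-1)² - 4·(-6))) / 2 = (-1 ± √25) / 2
Solving: λ = -3, 2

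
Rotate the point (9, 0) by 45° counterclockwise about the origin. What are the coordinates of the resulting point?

Rotation matrix for 45°: [[cos 45°, -sin 45°], [sin 45°, cos 45°]] ≈ [[0.707107, -0.707107], [0.707107, 0.707107]]
[[0.707107, -0.707107], [0.707107, 0.707107]] × [9, 0]ᵀ ≈ [6.3640, 6.3640]ᵀ
Result: (6.3640, 6.3640)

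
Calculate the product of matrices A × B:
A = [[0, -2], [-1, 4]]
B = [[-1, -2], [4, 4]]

Matrix multiplication:
C[0][0] = 0×-1 + -2×4 = -8
C[0][1] = 0×-2 + -2×4 = -8
C[1][0] = -1×-1 + 4×4 = 17
C[1][1] = -1×-2 + 4×4 = 18
Result: [[-8, -8], [17, 18]]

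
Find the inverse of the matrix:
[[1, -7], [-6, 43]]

For [[a,b],[c,d]], inverse = (1/det)·[[d,-b],[-c,a]]
det = (1)(43) - (-7)(-6) = 43 - 42 = 1
Inverse = [[43, 7], [6, 1]]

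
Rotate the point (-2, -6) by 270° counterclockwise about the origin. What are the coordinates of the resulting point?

Rotation matrix for 270°: [[cos 270°, -sin 270°], [sin 270°, cos 270°]] = [[0, 1], [-1, 0]]
[[0, 1], [-1, 0]] × [-2, -6]ᵀ = [-6, 2]ᵀ
Result: (-6, 2)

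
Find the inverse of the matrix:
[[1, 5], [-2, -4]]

For [[a,b],[c,d]], inverse = (1/det)·[[d,-b],[-c,a]]
det = (1)(-4) - (5)(-2) = -4 - -10 = 6
Inverse = (1/6)·[[-4, -5], [2, 1]]
= [[-2/3, -5/6], [1/3, 1/6]]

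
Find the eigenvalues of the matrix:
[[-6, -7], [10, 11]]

Characteristic equation: det(A - λI) = 0
λ² - (trace)λ + (det) = 0
trace = -6 + 11 = 5, det = (-6)(11) - (-7)(10) = 4
λ² - (5)λ + (4) = 0
λ = (5 ± √((5)² - 4·(4))) / 2 = (5 ± √9) / 2
Solving: λ = 1, 4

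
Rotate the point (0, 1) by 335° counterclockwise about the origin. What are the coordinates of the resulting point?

Rotation matrix for 335°: [[cos 335°, -sin 335°], [sin 335°, cos 335°]] ≈ [[0.906308, 0.422618], [-0.422618, 0.906308]]
[[0.906308, 0.422618], [-0.422618, 0.906308]] × [0, 1]ᵀ ≈ [0.4226, 0.9063]ᵀ
Result: (0.4226, 0.9063)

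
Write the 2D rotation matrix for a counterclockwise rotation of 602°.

Rotation matrix formula: [[cos θ, -sin θ], [sin θ, cos θ]]
For θ = 602°:
cos(602°) = -0.4695
sin(602°) = -0.8829
Result: [[-0.4695, 0.8829], [-0.8829, -0.4695]]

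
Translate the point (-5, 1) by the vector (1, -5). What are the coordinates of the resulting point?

Translation by (1, -5) (homogeneous matrix [[1, 0, 1], [0, 1, -5], [0, 0, 1]]):
x' = -5 + 1 = -4
y' = 1 + -5 = -4
Result: (-4, -4)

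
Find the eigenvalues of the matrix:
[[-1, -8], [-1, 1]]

Characteristic equation: det(A - λI) = 0
λ² - (trace)λ + (det) = 0
trace = -1 + 1 = 0, det = (-1)(1) - (-8)(-1) = -9
λ² - (0)λ + (-9) = 0
λ = (0 ± √((0)² - 4·(-9))) / 2 = (0 ± √36) / 2
Solving: λ = -3, 3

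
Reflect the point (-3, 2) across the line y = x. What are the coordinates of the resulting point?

Reflection across line y = x: (-3, 2) → (2, -3)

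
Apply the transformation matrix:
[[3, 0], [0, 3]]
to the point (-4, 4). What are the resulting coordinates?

Matrix multiplication:
[[3, 0], [0, 3]] × [-4, 4]ᵀ
= [(3)(-4) + (0)(4), (0)(-4) + (3)(4)]ᵀ
= [-12, 12]ᵀ
Result: (-12, 12)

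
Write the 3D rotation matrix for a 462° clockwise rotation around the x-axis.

Rotation matrix for clockwise 462° around x-axis:
A clockwise rotation by 462° is a counterclockwise rotation by -462°.
cos(-462°) = -0.2079, sin(-462°) = -0.9781
Result: [[1, 0, 0], [0, -0.2079, 0.9781], [0, -0.9781, -0.2079]]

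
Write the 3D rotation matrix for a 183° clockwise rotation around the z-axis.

Rotation matrix for clockwise 183° around z-axis:
A clockwise rotation by 183° is a counterclockwise rotation by -183°.
cos(-183°) = -0.9986, sin(-183°) = 0.0523
Result: [[-0.9986, -0.0523, 0], [0.0523, -0.9986, 0], [0, 0, 1]]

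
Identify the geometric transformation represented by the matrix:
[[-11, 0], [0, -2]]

This matrix represents: non-uniform scaling by sx = -11, sy = -2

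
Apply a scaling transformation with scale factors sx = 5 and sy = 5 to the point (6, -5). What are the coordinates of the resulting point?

Scaling matrix:
[[5, 0], [0, 5]]
Result: (6 × 5, -5 × 5) = (30, -25)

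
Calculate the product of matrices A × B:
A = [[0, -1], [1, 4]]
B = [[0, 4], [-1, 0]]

Matrix multiplication:
C[0][0] = 0×0 + -1×-1 = 1
C[0][1] = 0×4 + -1×0 = 0
C[1][0] = 1×0 + 4×-1 = -4
C[1][1] = 1×4 + 4×0 = 4
Result: [[1, 0], [-4, 4]]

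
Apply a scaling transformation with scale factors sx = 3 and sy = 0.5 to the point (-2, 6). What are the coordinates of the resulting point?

Scaling matrix:
[[3, 0], [0, 0.50]]
Result: (-2 × 3, 6 × 0.5) = (-6, 3)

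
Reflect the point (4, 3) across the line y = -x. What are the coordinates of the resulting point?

Reflection across line y = -x: (4, 3) → (-3, -4)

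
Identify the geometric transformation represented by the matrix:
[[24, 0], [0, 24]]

This matrix represents: uniform scaling by factor 24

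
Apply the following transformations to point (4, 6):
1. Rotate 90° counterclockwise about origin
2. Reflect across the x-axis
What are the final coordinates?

Step 1: Rotate 90° → (-6, 4)
Step 2: Reflect across x-axis → (-6, -4)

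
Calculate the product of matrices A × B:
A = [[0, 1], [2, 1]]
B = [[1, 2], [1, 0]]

Matrix multiplication:
C[0][0] = 0×1 + 1×1 = 1
C[0][1] = 0×2 + 1×0 = 0
C[1][0] = 2×1 + 1×1 = 3
C[1][1] = 2×2 + 1×0 = 4
Result: [[1, 0], [3, 4]]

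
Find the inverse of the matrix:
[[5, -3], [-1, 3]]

For [[a,b],[c,d]], inverse = (1/det)·[[d,-b],[-c,a]]
det = (5)(3) - (-3)(-1) = 15 - 3 = 12
Inverse = (1/12)·[[3, 3], [1, 5]]
= [[1/4, 1/4], [1/12, 5/12]]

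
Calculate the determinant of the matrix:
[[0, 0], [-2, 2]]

For a 2×2 matrix [[a, b], [c, d]], det = ad - bc
det = (0)(2) - (0)(-2) = 0 - 0 = 0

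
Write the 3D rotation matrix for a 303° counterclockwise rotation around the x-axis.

Rotation matrix for counterclockwise 303° around x-axis:
cos(303°) = 0.5446, sin(303°) = -0.8387
Result: [[1, 0, 0], [0, 0.5446, 0.8387], [0, -0.8387, 0.5446]]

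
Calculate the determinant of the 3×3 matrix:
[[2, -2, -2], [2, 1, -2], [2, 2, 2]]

Expansion along first row:
det = 2·det([[1,-2],[2,2]]) - -2·det([[2,-2],[2,2]]) + -2·det([[2,1],[2,2]])
    = 2·(1·2 - -2·2) - -2·(2·2 - -2·2) + -2·(2·2 - 1·2)
    = 2·6 - -2·8 + -2·2
    = 12 + 16 + -4 = 24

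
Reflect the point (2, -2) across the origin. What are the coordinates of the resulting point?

Reflection across origin: (2, -2) → (-2, 2)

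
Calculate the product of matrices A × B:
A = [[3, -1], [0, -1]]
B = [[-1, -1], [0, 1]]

Matrix multiplication:
C[0][0] = 3×-1 + -1×0 = -3
C[0][1] = 3×-1 + -1×1 = -4
C[1][0] = 0×-1 + -1×0 = 0
C[1][1] = 0×-1 + -1×1 = -1
Result: [[-3, -4], [0, -1]]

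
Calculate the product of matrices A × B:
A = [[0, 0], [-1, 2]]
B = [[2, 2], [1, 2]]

Matrix multiplication:
C[0][0] = 0×2 + 0×1 = 0
C[0][1] = 0×2 + 0×2 = 0
C[1][0] = -1×2 + 2×1 = 0
C[1][1] = -1×2 + 2×2 = 2
Result: [[0, 0], [0, 2]]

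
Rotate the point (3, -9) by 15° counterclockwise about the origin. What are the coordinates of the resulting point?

Rotation matrix for 15°: [[cos 15°, -sin 15°], [sin 15°, cos 15°]] ≈ [[0.965926, -0.258819], [0.258819, 0.965926]]
[[0.965926, -0.258819], [0.258819, 0.965926]] × [3, -9]ᵀ ≈ [5.2271, -7.9169]ᵀ
Result: (5.2271, -7.9169)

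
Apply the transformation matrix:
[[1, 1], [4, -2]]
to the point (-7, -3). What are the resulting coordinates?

Matrix multiplication:
[[1, 1], [4, -2]] × [-7, -3]ᵀ
= [(1)(-7) + (1)(-3), (4)(-7) + (-2)(-3)]ᵀ
= [-10, -22]ᵀ
Result: (-10, -22)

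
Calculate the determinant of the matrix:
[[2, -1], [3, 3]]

For a 2×2 matrix [[a, b], [c, d]], det = ad - bc
det = (2)(3) - (-1)(3) = 6 - -3 = 9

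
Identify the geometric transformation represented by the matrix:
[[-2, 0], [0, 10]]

This matrix represents: non-uniform scaling by sx = -2, sy = 10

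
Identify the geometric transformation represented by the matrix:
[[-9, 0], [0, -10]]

This matrix represents: non-uniform scaling by sx = -9, sy = -10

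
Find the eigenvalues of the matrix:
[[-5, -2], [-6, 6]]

Characteristic equation: det(A - λI) = 0
λ² - (trace)λ + (det) = 0
trace = -5 + 6 = 1, det = (-5)(6) - (-2)(-6) = -42
λ² - (1)λ + (-42) = 0
λ = (1 ± √((1)² - 4·(-42))) / 2 = (1 ± √169) / 2
Solving: λ = -6, 7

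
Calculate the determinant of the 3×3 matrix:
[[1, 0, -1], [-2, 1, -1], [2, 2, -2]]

Expansion along first row:
det = 1·det([[1,-1],[2,-2]]) - 0·det([[-2,-1],[2,-2]]) + -1·det([[-2,1],[2,2]])
    = 1·(1·-2 - -1·2) - 0·(-2·-2 - -1·2) + -1·(-2·2 - 1·2)
    = 1·0 - 0·6 + -1·-6
    = 0 + 0 + 6 = 6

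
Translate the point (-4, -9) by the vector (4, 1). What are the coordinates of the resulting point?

Translation by (4, 1) (homogeneous matrix [[1, 0, 4], [0, 1, 1], [0, 0, 1]]):
x' = -4 + 4 = 0
y' = -9 + 1 = -8
Result: (0, -8)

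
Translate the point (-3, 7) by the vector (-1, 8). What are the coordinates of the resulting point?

Translation by (-1, 8) (homogeneous matrix [[1, 0, -1], [0, 1, 8], [0, 0, 1]]):
x' = -3 + -1 = -4
y' = 7 + 8 = 15
Result: (-4, 15)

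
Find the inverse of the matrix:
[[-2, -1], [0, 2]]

For [[a,b],[c,d]], inverse = (1/det)·[[d,-b],[-c,a]]
det = (-2)(2) - (-1)(0) = -4 - 0 = -4
Inverse = (1/-4)·[[2, 1], [0, -2]]
= [[-1/2, -1/4], [0, 1/2]]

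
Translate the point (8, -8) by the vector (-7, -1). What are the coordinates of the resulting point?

Translation by (-7, -1) (homogeneous matrix [[1, 0, -7], [0, 1, -1], [0, 0, 1]]):
x' = 8 + -7 = 1
y' = -8 + -1 = -9
Result: (1, -9)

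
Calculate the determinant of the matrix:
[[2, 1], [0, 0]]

For a 2×2 matrix [[a, b], [c, d]], det = ad - bc
det = (2)(0) - (1)(0) = 0 - 0 = 0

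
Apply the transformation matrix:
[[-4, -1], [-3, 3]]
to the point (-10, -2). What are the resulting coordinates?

Matrix multiplication:
[[-4, -1], [-3, 3]] × [-10, -2]ᵀ
= [(-4)(-10) + (-1)(-2), (-3)(-10) + (3)(-2)]ᵀ
= [42, 24]ᵀ
Result: (42, 24)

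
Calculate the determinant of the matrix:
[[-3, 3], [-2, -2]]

For a 2×2 matrix [[a, b], [c, d]], det = ad - bc
det = (-3)(-2) - (3)(-2) = 6 - -6 = 12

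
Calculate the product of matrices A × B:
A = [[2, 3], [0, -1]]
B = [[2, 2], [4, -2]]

Matrix multiplication:
C[0][0] = 2×2 + 3×4 = 16
C[0][1] = 2×2 + 3×-2 = -2
C[1][0] = 0×2 + -1×4 = -4
C[1][1] = 0×2 + -1×-2 = 2
Result: [[16, -2], [-4, 2]]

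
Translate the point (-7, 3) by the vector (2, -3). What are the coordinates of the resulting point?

Translation by (2, -3) (homogeneous matrix [[1, 0, 2], [0, 1, -3], [0, 0, 1]]):
x' = -7 + 2 = -5
y' = 3 + -3 = 0
Result: (-5, 0)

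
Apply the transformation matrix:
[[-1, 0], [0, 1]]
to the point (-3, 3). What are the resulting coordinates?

Matrix multiplication:
[[-1, 0], [0, 1]] × [-3, 3]ᵀ
= [(-1)(-3) + (0)(3), (0)(-3) + (1)(3)]ᵀ
= [3, 3]ᵀ
Result: (3, 3)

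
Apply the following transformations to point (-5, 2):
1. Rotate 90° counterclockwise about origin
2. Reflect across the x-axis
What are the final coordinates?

Step 1: Rotate 90° → (-2, -5)
Step 2: Reflect across x-axis → (-2, 5)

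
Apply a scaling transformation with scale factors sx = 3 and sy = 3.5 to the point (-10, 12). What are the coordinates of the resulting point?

Scaling matrix:
[[3, 0], [0, 3.50]]
Result: (-10 × 3, 12 × 3.5) = (-30, 42)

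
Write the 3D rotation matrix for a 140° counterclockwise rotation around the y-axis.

Rotation matrix for counterclockwise 140° around y-axis:
cos(140°) = -0.7660, sin(140°) = 0.6428
Result: [[-0.7660, 0, 0.6428], [0, 1, 0], [-0.6428, 0, -0.7660]]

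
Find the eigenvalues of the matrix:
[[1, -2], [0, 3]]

Characteristic equation: det(A - λI) = 0
λ² - (trace)λ + (det) = 0
trace = 1 + 3 = 4, det = (1)(3) - (-2)(0) = 3
λ² - (4)λ + (3) = 0
λ = (4 ± √((4)² - 4·(3))) / 2 = (4 ± √4) / 2
Solving: λ = 1, 3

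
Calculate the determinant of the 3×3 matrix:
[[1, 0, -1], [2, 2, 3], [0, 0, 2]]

Expansion along first row:
det = 1·det([[2,3],[0,2]]) - 0·det([[2,3],[0,2]]) + -1·det([[2,2],[0,0]])
    = 1·(2·2 - 3·0) - 0·(2·2 - 3·0) + -1·(2·0 - 2·0)
    = 1·4 - 0·4 + -1·0
    = 4 + 0 + 0 = 4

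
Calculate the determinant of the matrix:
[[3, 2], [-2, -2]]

For a 2×2 matrix [[a, b], [c, d]], det = ad - bc
det = (3)(-2) - (2)(-2) = -6 - -4 = -2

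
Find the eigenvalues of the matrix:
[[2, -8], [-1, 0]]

Characteristic equation: det(A - λI) = 0
λ² - (trace)λ + (det) = 0
trace = 2 + 0 = 2, det = (2)(0) - (-8)(-1) = -8
λ² - (2)λ + (-8) = 0
λ = (2 ± √((2)² - 4·(-8))) / 2 = (2 ± √36) / 2
Solving: λ = -2, 4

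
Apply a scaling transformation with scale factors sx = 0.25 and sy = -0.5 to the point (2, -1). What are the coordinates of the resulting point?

Scaling matrix:
[[0.25, 0], [0, -0.50]]
Result: (2 × 0.25, -1 × -0.5) = (0.5, 0.5)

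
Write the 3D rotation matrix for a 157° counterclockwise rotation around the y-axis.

Rotation matrix for counterclockwise 157° around y-axis:
cos(157°) = -0.9205, sin(157°) = 0.3907
Result: [[-0.9205, 0, 0.3907], [0, 1, 0], [-0.3907, 0, -0.9205]]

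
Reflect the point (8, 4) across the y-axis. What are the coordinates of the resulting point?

Reflection across y-axis: (8, 4) → (-8, 4)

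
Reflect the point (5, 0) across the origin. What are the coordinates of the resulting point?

Reflection across origin: (5, 0) → (-5, 0)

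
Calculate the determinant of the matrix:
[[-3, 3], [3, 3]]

For a 2×2 matrix [[a, b], [c, d]], det = ad - bc
det = (-3)(3) - (3)(3) = -9 - 9 = -18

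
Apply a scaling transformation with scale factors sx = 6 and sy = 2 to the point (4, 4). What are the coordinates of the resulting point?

Scaling matrix:
[[6, 0], [0, 2]]
Result: (4 × 6, 4 × 2) = (24, 8)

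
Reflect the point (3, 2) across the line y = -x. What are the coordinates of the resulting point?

Reflection across line y = -x: (3, 2) → (-2, -3)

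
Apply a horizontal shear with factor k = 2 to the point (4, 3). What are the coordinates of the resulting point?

Shear matrix for horizontal shear with factor k = 2:
[[1, 2], [0, 1]]
Result: (4, 3) → (10, 3)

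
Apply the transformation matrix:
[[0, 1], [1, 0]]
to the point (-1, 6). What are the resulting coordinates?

Matrix multiplication:
[[0, 1], [1, 0]] × [-1, 6]ᵀ
= [(0)(-1) + (1)(6), (1)(-1) + (0)(6)]ᵀ
= [6, -1]ᵀ
Result: (6, -1)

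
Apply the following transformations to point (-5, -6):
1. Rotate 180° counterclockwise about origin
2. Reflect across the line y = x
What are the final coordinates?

Step 1: Rotate 180° → (5, 6)
Step 2: Reflect across line y = x → (6, 5)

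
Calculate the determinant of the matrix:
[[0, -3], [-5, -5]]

For a 2×2 matrix [[a, b], [c, d]], det = ad - bc
det = (0)(-5) - (-3)(-5) = 0 - 15 = -15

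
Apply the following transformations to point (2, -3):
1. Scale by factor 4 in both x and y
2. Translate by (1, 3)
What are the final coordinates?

Step 1: Scale (2, -3) by 4 → (8, -12)
Step 2: Translate by (1, 3) → (9, -9)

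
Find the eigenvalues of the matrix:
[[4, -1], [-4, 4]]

Characteristic equation: det(A - λI) = 0
λ² - (trace)λ + (det) = 0
trace = 4 + 4 = 8, det = (4)(4) - (-1)(-4) = 12
λ² - (8)λ + (12) = 0
λ = (8 ± √((8)² - 4·(12))) / 2 = (8 ± √16) / 2
Solving: λ = 2, 6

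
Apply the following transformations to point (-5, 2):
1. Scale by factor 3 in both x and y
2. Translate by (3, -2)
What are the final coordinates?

Step 1: Scale (-5, 2) by 3 → (-15, 6)
Step 2: Translate by (3, -2) → (-12, 4)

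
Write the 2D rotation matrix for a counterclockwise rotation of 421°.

Rotation matrix formula: [[cos θ, -sin θ], [sin θ, cos θ]]
For θ = 421°:
cos(421°) = 0.4848
sin(421°) = 0.8746
Result: [[0.4848, -0.8746], [0.8746, 0.4848]]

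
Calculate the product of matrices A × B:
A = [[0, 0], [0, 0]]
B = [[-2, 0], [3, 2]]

Matrix multiplication:
C[0][0] = 0×-2 + 0×3 = 0
C[0][1] = 0×0 + 0×2 = 0
C[1][0] = 0×-2 + 0×3 = 0
C[1][1] = 0×0 + 0×2 = 0
Result: [[0, 0], [0, 0]]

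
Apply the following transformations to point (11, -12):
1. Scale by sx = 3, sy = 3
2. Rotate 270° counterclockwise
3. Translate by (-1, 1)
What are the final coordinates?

Step 1: Scale → (33, -36)
Step 2: Rotate 270° → (-36, -33)
Step 3: Translate → (-37, -32)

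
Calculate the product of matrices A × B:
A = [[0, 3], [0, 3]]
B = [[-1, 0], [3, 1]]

Matrix multiplication:
C[0][0] = 0×-1 + 3×3 = 9
C[0][1] = 0×0 + 3×1 = 3
C[1][0] = 0×-1 + 3×3 = 9
C[1][1] = 0×0 + 3×1 = 3
Result: [[9, 3], [9, 3]]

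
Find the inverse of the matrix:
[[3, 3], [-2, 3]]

For [[a,b],[c,d]], inverse = (1/det)·[[d,-b],[-c,a]]
det = (3)(3) - (3)(-2) = 9 - -6 = 15
Inverse = (1/15)·[[3, -3], [2, 3]]
= [[1/5, -1/5], [2/15, 1/5]]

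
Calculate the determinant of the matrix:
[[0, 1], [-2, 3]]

For a 2×2 matrix [[a, b], [c, d]], det = ad - bc
det = (0)(3) - (1)(-2) = 0 - -2 = 2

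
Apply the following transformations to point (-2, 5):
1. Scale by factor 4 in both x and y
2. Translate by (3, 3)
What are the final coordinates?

Step 1: Scale (-2, 5) by 4 → (-8, 20)
Step 2: Translate by (3, 3) → (-5, 23)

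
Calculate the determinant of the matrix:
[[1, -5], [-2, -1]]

For a 2×2 matrix [[a, b], [c, d]], det = ad - bc
det = (1)(-1) - (-5)(-2) = -1 - 10 = -11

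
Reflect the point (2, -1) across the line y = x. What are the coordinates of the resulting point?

Reflection across line y = x: (2, -1) → (-1, 2)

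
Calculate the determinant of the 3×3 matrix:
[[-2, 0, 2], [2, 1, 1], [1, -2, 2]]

Expansion along first row:
det = -2·det([[1,1],[-2,2]]) - 0·det([[2,1],[1,2]]) + 2·det([[2,1],[1,-2]])
    = -2·(1·2 - 1·-2) - 0·(2·2 - 1·1) + 2·(2·-2 - 1·1)
    = -2·4 - 0·3 + 2·-5
    = -8 + 0 + -10 = -18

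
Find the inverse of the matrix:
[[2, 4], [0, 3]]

For [[a,b],[c,d]], inverse = (1/det)·[[d,-b],[-c,a]]
det = (2)(3) - (4)(0) = 6 - 0 = 6
Inverse = (1/6)·[[3, -4], [0, 2]]
= [[1/2, -2/3], [0, 1/3]]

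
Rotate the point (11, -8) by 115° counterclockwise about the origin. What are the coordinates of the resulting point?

Rotation matrix for 115°: [[cos 115°, -sin 115°], [sin 115°, cos 115°]] ≈ [[-0.422618, -0.906308], [0.906308, -0.422618]]
[[-0.422618, -0.906308], [0.906308, -0.422618]] × [11, -8]ᵀ ≈ [2.6017, 13.3503]ᵀ
Result: (2.6017, 13.3503)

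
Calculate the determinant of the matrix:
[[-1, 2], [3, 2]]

For a 2×2 matrix [[a, b], [c, d]], det = ad - bc
det = (-1)(2) - (2)(3) = -2 - 6 = -8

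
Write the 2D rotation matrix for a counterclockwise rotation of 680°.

Rotation matrix formula: [[cos θ, -sin θ], [sin θ, cos θ]]
For θ = 680°:
cos(680°) = 0.7660
sin(680°) = -0.6428
Result: [[0.7660, 0.6428], [-0.6428, 0.7660]]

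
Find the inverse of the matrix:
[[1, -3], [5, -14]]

For [[a,b],[c,d]], inverse = (1/det)·[[d,-b],[-c,a]]
det = (1)(-14) - (-3)(5) = -14 - -15 = 1
Inverse = [[-14, 3], [-5, 1]]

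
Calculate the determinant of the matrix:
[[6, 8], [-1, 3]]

For a 2×2 matrix [[a, b], [c, d]], det = ad - bc
det = (6)(3) - (8)(-1) = 18 - -8 = 26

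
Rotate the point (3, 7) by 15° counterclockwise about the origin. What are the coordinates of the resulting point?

Rotation matrix for 15°: [[cos 15°, -sin 15°], [sin 15°, cos 15°]] ≈ [[0.965926, -0.258819], [0.258819, 0.965926]]
[[0.965926, -0.258819], [0.258819, 0.965926]] × [3, 7]ᵀ ≈ [1.0860, 7.5379]ᵀ
Result: (1.0860, 7.5379)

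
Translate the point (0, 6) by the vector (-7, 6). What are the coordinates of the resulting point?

Translation by (-7, 6) (homogeneous matrix [[1, 0, -7], [0, 1, 6], [0, 0, 1]]):
x' = 0 + -7 = -7
y' = 6 + 6 = 12
Result: (-7, 12)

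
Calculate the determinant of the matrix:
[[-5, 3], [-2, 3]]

For a 2×2 matrix [[a, b], [c, d]], det = ad - bc
det = (-5)(3) - (3)(-2) = -15 - -6 = -9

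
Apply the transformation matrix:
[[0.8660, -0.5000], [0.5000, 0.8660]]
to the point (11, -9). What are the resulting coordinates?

Matrix multiplication:
[[0.8660, -0.5000], [0.5000, 0.8660]] × [11, -9]ᵀ
= [(0.8660)(11) + (-0.5000)(-9), (0.5000)(11) + (0.8660)(-9)]ᵀ
= [14.0260, -2.2940]ᵀ
Result: (14.0260, -2.2940)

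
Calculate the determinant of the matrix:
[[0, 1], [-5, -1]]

For a 2×2 matrix [[a, b], [c, d]], det = ad - bc
det = (0)(-1) - (1)(-5) = 0 - -5 = 5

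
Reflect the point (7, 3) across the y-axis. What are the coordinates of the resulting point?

Reflection across y-axis: (7, 3) → (-7, 3)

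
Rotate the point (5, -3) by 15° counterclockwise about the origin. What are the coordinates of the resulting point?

Rotation matrix for 15°: [[cos 15°, -sin 15°], [sin 15°, cos 15°]] ≈ [[0.965926, -0.258819], [0.258819, 0.965926]]
[[0.965926, -0.258819], [0.258819, 0.965926]] × [5, -3]ᵀ ≈ [5.6061, -1.6037]ᵀ
Result: (5.6061, -1.6037)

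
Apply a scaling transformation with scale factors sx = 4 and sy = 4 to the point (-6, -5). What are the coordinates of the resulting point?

Scaling matrix:
[[4, 0], [0, 4]]
Result: (-6 × 4, -5 × 4) = (-24, -20)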